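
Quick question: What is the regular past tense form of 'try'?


Apply rule: Change -y to -ied. 'try' becomes 'tried'.

tried


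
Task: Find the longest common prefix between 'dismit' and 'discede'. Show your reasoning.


Compare from the start: 3 characters match: 'dis'. Mismatch at position 4: 'm' vs 'c'.

dis


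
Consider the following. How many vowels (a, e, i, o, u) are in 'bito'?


Vowels in 'bito': i, o = 2 vowels.

2


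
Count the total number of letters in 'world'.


Spell out 'world' and number each letter: w(1), o(2), r(3), l(4), d(5). Total: 5 letters.

5


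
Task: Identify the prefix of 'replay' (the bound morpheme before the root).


The word 'replay' = 're' (prefix) + 'play' (root). The prefix is 're'.

re


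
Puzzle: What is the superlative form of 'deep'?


Apply superlative formation (add -est): 'deep' -> 'deepest'.

deepest


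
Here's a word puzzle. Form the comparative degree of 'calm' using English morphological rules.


Apply comparative formation (add -er): 'calm' -> 'calmer'.

calmer


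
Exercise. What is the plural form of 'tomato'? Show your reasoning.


Apply rule: Add -es (consonant + o). 'tomato' becomes 'tomatoes'.

tomatoes


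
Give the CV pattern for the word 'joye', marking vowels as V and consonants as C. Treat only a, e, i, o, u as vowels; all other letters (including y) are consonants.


Letter mapping: j = C, o = V, y = C, e = V.

CVCV


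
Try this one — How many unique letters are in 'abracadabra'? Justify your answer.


Unique letters in 'abracadabra': {a, b, c, d, r} = 5 distinct letters.

5


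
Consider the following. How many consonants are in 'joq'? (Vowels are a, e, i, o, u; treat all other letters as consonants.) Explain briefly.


Consonants in 'joq': j, q = 2 consonants.

2


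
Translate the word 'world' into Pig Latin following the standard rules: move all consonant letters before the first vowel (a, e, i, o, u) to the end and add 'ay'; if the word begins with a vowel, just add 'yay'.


'world': move consonant cluster 'w' to end and add 'ay': 'orldway'.

orldway


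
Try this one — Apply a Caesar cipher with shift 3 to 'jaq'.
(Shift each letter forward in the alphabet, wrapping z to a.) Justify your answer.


Shift each letter by 3: j -> m, a -> d, q -> t. Result: 'mdt'.

mdt


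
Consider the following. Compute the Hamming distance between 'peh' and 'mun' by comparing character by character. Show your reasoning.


Alignment:
Position 1: 'p' vs 'm' = DIFFER
Position 2: 'e' vs 'u' = DIFFER
Position 3: 'h' vs 'n' = DIFFER
Total differences: 3

3


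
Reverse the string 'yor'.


Reverse 'yor' character by character: 'roy'.

roy


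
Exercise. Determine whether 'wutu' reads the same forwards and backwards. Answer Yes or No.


Forward: 'wutu'
Reversed: 'utuw'
They differ.

No


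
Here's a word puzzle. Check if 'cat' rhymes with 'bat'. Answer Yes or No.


Rime (stressed vowel + following sounds) of 'cat': -at = /æt/
Rime of 'bat': -at = /æt/
/æt/ and /æt/ are the same ending sound, so the words rhyme.

Yes


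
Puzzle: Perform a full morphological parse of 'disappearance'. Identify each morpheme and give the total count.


Step 1: Identify prefix: 'dis' (meaning: not/apart)
Step 2: Identify root: 'appear'
Step 3: Identify suffix(es): 'ance'
Decomposition: dis- (prefix: not/apart) + appear (root) + -ance (suffix: state/act)
Total morphemes: 3

3 morphemes (dis- (prefix: not/apart) + appear (root) + -ance (suffix: state/act))


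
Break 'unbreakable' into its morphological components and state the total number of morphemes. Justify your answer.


Step 1: Identify prefix: 'un' (meaning: not/reverse)
Step 2: Identify root: 'break'
Step 3: Identify suffix(es): 'able'
Decomposition: un- (prefix: not/reverse) + break (root) + -able (suffix: capable of)
Total morphemes: 3

3 morphemes (un- (prefix: not/reverse) + break (root) + -able (suffix: capable of))


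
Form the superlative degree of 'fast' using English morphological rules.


Apply superlative formation (add -est): 'fast' -> 'fastest'.

fastest


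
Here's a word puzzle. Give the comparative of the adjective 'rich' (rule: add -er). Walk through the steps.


Apply comparative formation (add -er): 'rich' -> 'richer'.

richer


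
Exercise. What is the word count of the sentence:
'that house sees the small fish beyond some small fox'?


Split into words: that | house | sees | the | small | fish | beyond | some | small | fox = 10 words.

10


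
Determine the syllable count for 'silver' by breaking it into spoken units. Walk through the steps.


Break 'silver' into syllables: sil-ver -> sil | ver = 2 syllables

2 syllables


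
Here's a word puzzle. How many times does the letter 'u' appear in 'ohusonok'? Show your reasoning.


Letter 'u' in 'ohusonok': found at position(s) 3 = 1 occurrence(s).

1


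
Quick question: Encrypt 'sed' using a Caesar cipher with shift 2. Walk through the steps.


Shift each letter by 2: s -> u, e -> g, d -> f. Result: 'ugf'.

ugf


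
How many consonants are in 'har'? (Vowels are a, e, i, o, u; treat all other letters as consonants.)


Consonants in 'har': h, r = 2 consonants.

2


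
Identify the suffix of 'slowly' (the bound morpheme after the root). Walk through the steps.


The word 'slowly' = 'slow' (root) + '-ly' (suffix). The suffix is '-ly'.

ly


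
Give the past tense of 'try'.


Apply rule: Change -y to -ied. 'try' becomes 'tried'.

tried


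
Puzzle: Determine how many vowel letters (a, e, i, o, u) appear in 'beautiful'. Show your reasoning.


Vowels in 'beautiful': e, a, u, i, u = 5 vowels.

5


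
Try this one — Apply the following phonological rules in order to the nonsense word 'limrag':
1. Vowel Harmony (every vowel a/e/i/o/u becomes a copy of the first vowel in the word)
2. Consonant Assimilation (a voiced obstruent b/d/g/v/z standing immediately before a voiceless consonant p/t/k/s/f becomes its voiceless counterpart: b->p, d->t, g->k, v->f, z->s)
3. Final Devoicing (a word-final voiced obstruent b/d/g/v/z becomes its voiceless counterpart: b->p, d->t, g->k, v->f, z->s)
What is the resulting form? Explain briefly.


Starting form: 'limrag'
Rule 1: Vowel Harmony: all vowels become 'i' (matching first vowel). 'limrag' -> 'limrig'
Rule 2: Consonant Assimilation: no voiced obstruent (b/d/g/v/z) stands immediately before a voiceless consonant (p/t/k/s/f). No change.
Rule 3: Final Devoicing: word-final voiced obstruent 'g' becomes voiceless 'k'. 'limrig' -> 'limrik'
Final form: 'limrik'

limrik


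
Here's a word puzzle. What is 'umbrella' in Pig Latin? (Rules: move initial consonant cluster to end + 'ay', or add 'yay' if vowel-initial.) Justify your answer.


'umbrella' starts with a vowel, so add 'yay': 'umbrellayay'.

umbrellayay


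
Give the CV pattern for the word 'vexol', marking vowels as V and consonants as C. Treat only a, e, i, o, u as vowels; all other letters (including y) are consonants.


Letter mapping: v = C, e = V, x = C, o = V, l = C.

CVCVC


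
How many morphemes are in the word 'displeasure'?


Decomposition: dis- (prefix) + please (root) + -ure (suffix) = 3 morpheme(s)

3 morphemes


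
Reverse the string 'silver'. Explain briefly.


Reverse 'silver' character by character: 'revlis'.

revlis


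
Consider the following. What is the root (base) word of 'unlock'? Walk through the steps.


Remove prefix 'un' from 'unlock' to get root 'lock'.

lock


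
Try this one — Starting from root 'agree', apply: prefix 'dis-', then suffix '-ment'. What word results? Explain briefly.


Step 1: Add prefix 'dis-' to 'agree' = 'disagree'
Step 2: Add suffix '-ment' to 'disagree' = 'disagreement'

disagreement


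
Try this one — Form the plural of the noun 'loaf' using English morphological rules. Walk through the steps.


Apply rule: Change -f to -ves. 'loaf' becomes 'loaves'.

loaves


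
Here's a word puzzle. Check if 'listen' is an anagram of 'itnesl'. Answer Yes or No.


Sorted letters of 'listen': 'eilnst'
Sorted letters of 'itnesl': 'eilnst'
They match.

Yes


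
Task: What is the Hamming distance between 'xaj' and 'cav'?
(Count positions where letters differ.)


Alignment:
Position 1: 'x' vs 'c' = DIFFER
Position 2: 'a' vs 'a' = match
Position 3: 'j' vs 'v' = DIFFER
Total differences: 2

2


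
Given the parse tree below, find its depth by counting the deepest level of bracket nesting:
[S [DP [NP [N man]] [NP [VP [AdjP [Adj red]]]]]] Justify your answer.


Count bracket nesting levels:
'[' at pos 0: depth = 1
'[' at pos 3: depth = 2
'[' at pos 7: depth = 3
'[' at pos 11: depth = 4
'[' at pos 20: depth = 3
'[' at pos 24: depth = 4
'[' at pos 28: depth = 5
'[' at pos 34: depth = 6
Maximum depth reached: 6

6


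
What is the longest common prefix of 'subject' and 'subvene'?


Compare from the start: 3 characters match: 'sub'. Mismatch at position 4: 'j' vs 'v'.

sub


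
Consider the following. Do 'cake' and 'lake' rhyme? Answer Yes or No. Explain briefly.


Rime (stressed vowel + following sounds) of 'cake': -ake = /eɪk/
Rime of 'lake': -ake = /eɪk/
/eɪk/ and /eɪk/ are the same ending sound, so the words rhyme.

Yes


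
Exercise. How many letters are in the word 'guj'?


Spell out 'guj' and number each letter: g(1), u(2), j(3). Total: 3 letters.

3


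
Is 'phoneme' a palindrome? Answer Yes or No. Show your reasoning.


Forward: 'phoneme'
Reversed: 'emenohp'
They differ.

No


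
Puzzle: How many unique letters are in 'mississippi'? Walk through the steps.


Unique letters in 'mississippi': {i, m, p, s} = 4 distinct letters.

4


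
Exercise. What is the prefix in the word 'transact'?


The word 'transact' = 'trans' (prefix) + 'act' (root). The prefix is 'trans'.

trans


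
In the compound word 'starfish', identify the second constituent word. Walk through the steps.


Split 'starfish' into 'star' + 'fish'. The second part is 'fish'.

fish


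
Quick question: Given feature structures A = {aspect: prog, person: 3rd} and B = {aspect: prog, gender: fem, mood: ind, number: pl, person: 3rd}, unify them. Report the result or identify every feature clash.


Compare features:
aspect: A=prog vs B=prog -> unified: prog
gender: A=_ vs B=fem -> unified: fem
mood: A=_ vs B=ind -> unified: ind
number: A=_ vs B=pl -> unified: pl
person: A=3rd vs B=3rd -> unified: 3rd
No clashes found.

Unified: {aspect: prog, gender: fem, mood: ind, number: pl, person: 3rd}


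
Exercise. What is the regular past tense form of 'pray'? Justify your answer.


Apply rule: Add -ed. 'pray' becomes 'prayed'.

prayed


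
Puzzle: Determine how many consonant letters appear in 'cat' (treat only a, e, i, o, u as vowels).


Consonants in 'cat': c, t = 2 consonants.

2


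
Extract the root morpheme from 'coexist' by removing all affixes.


Remove prefix 'co' from 'coexist' to get root 'exist'.

exist


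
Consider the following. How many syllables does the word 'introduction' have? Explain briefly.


Break 'introduction' into syllables: in-tro-duc-tion -> in | tro | duc | tion = 4 syllables

4 syllables


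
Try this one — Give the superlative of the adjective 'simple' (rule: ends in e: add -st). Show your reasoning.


Apply superlative formation (ends in e: add -st): 'simple' -> 'simplest'.

simplest


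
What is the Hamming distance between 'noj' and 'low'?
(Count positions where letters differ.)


Alignment:
Position 1: 'n' vs 'l' = DIFFER
Position 2: 'o' vs 'o' = match
Position 3: 'j' vs 'w' = DIFFER
Total differences: 2

2


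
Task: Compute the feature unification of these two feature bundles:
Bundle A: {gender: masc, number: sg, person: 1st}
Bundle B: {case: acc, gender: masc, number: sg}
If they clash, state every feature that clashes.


Compare features:
case: A=_ vs B=acc -> unified: acc
gender: A=masc vs B=masc -> unified: masc
number: A=sg vs B=sg -> unified: sg
person: A=1st vs B=_ -> unified: 1st
No clashes found.

Unified: {case: acc, gender: masc, number: sg, person: 1st}


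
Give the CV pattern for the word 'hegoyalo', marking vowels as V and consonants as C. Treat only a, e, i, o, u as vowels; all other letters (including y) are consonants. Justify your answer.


Letter mapping: h = C, e = V, g = C, o = V, y = C, a = V, l = C, o = V.

CVCVCVCV


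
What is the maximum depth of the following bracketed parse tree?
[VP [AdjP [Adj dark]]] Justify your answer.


Count bracket nesting levels:
'[' at pos 0: depth = 1
'[' at pos 4: depth = 2
'[' at pos 10: depth = 3
Maximum depth reached: 3

3


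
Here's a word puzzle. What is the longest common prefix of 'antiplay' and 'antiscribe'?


Compare from the start: 4 characters match: 'anti'. Mismatch at position 5: 'p' vs 's'.

anti


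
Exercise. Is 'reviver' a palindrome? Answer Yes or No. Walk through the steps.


Forward: 'reviver'
Reversed: 'reviver'
They are identical.

Yes


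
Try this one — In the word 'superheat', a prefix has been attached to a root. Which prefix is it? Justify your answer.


The word 'superheat' = 'super' (prefix) + 'heat' (root). The prefix is 'super'.

super


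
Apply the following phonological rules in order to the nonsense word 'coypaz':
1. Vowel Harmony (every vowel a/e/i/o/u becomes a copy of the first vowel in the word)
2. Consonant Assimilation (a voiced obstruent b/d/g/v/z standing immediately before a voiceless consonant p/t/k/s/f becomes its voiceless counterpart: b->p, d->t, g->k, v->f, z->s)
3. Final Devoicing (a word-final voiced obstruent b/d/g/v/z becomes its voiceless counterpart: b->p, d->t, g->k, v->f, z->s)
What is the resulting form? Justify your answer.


Starting form: 'coypaz'
Rule 1: Vowel Harmony: all vowels become 'o' (matching first vowel). 'coypaz' -> 'coypoz'
Rule 2: Consonant Assimilation: no voiced obstruent (b/d/g/v/z) stands immediately before a voiceless consonant (p/t/k/s/f). No change.
Rule 3: Final Devoicing: word-final voiced obstruent 'z' becomes voiceless 's'. 'coypoz' -> 'coypos'
Final form: 'coypos'

coypos


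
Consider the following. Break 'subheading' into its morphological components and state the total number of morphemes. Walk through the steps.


Step 1: Identify prefix: 'sub' (meaning: below)
Step 2: Identify root: 'head'
Step 3: Identify suffix(es): 'ing'
Decomposition: sub- (prefix: below) + head (root) + -ing (suffix: ongoing/result)
Total morphemes: 3

3 morphemes (sub- (prefix: below) + head (root) + -ing (suffix: ongoing/result))


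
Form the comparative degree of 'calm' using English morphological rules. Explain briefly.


Apply comparative formation (add -er): 'calm' -> 'calmer'.

calmer


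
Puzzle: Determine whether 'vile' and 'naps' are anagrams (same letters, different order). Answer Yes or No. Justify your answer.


Sorted letters of 'vile': 'eilv'
Sorted letters of 'naps': 'anps'
They do not match.

No


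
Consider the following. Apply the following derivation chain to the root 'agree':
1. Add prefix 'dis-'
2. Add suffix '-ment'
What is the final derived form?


Step 1: Add prefix 'dis-' to 'agree' = 'disagree'
Step 2: Add suffix '-ment' to 'disagree' = 'disagreement'

disagreement


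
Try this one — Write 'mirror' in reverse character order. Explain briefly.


Reverse 'mirror' character by character: 'rorrim'.

rorrim


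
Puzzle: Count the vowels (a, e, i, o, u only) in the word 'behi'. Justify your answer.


Vowels in 'behi': e, i = 2 vowels.

2


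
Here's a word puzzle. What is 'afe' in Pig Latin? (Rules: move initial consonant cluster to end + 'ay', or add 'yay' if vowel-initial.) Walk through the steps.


'afe' starts with a vowel, so add 'yay': 'afeyay'.

afeyay


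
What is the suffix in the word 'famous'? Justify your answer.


The word 'famous' = 'fame' (root) + '-ous' (suffix). The suffix is '-ous'.

ous


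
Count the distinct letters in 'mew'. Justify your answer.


Unique letters in 'mew': {e, m, w} = 3 distinct letters.

3


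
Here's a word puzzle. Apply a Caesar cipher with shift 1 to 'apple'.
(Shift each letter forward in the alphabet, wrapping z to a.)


Shift each letter by 1: a -> b, p -> q, p -> q, l -> m, e -> f. Result: 'bqqmf'.

bqqmf


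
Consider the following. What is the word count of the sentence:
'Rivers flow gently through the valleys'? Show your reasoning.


Split into words: Rivers | flow | gently | through | the | valleys = 6 words.

6


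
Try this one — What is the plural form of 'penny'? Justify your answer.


Apply rule: Change -y to -ies (consonant + y). 'penny' becomes 'pennies'.

pennies


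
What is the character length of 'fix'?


Spell out 'fix' and number each letter: f(1), i(2), x(3). Total: 3 letters.

3


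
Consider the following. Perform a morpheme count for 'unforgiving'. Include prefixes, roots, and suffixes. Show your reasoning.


Decomposition: un- (prefix) + forgive (root) + -ing (suffix) = 3 morpheme(s)

3 morphemes


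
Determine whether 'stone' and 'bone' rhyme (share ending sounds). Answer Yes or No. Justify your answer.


Rime (stressed vowel + following sounds) of 'stone': -one = /oʊn/
Rime of 'bone': -one = /oʊn/
/oʊn/ and /oʊn/ are the same ending sound, so the words rhyme.

Yes


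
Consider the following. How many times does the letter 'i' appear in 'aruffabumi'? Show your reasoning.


Letter 'i' in 'aruffabumi': found at position(s) 10 = 1 occurrence(s).

1


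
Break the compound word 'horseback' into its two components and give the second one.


Split 'horseback' into 'horse' + 'back'. The second part is 'back'.

back


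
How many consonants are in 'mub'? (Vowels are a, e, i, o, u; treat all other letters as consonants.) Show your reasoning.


Consonants in 'mub': m, b = 2 consonants.

2


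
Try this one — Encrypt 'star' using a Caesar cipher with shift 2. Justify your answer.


Shift each letter by 2: s -> u, t -> v, a -> c, r -> t. Result: 'uvct'.

uvct


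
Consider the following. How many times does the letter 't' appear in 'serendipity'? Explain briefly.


Letter 't' in 'serendipity': found at position(s) 10 = 1 occurrence(s).

1


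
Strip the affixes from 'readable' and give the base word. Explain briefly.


Remove suffix '-able' from 'readable' to get root 'read'.

read


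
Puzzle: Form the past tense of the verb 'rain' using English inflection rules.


Apply rule: Add -ed. 'rain' becomes 'rained'.

rained


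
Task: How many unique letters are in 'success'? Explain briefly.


Unique letters in 'success': {c, e, s, u} = 4 distinct letters.

4


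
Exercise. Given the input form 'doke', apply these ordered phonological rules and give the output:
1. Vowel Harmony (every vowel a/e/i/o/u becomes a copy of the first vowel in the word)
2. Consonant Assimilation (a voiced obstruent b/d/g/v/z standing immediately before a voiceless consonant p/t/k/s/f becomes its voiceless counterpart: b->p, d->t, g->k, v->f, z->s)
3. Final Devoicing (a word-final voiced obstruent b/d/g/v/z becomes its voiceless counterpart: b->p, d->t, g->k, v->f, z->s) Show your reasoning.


Starting form: 'doke'
Rule 1: Vowel Harmony: all vowels become 'o' (matching first vowel). 'doke' -> 'doko'
Rule 2: Consonant Assimilation: no voiced obstruent (b/d/g/v/z) stands immediately before a voiceless consonant (p/t/k/s/f). No change.
Rule 3: Final Devoicing: the word ends in the vowel 'o', not a consonant. No change.
Final form: 'doko'

doko


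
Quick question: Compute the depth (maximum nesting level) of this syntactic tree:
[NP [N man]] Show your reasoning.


Count bracket nesting levels:
'[' at pos 0: depth = 1
'[' at pos 4: depth = 2
Maximum depth reached: 2

2


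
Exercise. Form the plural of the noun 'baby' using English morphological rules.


Apply rule: Change -y to -ies (consonant + y). 'baby' becomes 'babies'.

babies


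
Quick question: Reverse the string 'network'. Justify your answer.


Reverse 'network' character by character: 'krowten'.

krowten


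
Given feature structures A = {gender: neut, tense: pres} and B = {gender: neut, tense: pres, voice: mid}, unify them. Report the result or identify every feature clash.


Compare features:
gender: A=neut vs B=neut -> unified: neut
tense: A=pres vs B=pres -> unified: pres
voice: A=_ vs B=mid -> unified: mid
No clashes found.

Unified: {gender: neut, tense: pres, voice: mid}


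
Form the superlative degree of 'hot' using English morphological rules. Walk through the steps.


Apply superlative formation (double final consonant, add -est): 'hot' -> 'hottest'.

hottest


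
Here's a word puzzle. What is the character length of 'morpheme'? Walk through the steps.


Spell out 'morpheme' and number each letter: m(1), o(2), r(3), p(4), h(5), e(6), m(7), e(8). Total: 8 letters.

8


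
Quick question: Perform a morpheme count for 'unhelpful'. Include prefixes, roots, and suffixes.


Decomposition: un- (prefix) + help (root) + -ful (suffix) = 3 morpheme(s)

3 morphemes


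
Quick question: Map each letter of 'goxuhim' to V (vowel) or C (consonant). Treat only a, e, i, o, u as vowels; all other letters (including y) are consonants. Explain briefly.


Letter mapping: g = C, o = V, x = C, u = V, h = C, i = V, m = C.

CVCVCVC


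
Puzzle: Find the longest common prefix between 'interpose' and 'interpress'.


Compare from the start: 6 characters match: 'interp'. Mismatch at position 7: 'o' vs 'r'.

interp


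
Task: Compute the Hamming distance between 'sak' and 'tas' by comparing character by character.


Alignment:
Position 1: 's' vs 't' = DIFFER
Position 2: 'a' vs 'a' = match
Position 3: 'k' vs 's' = DIFFER
Total differences: 2

2


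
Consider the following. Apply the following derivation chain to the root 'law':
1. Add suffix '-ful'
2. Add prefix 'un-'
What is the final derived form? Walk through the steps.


Step 1: Add suffix '-ful' to 'law' = 'lawful'
Step 2: Add prefix 'un-' to 'lawful' = 'unlawful'

unlawful


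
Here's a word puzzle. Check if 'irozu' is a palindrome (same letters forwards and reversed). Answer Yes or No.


Forward: 'irozu'
Reversed: 'uzori'
They differ.

No


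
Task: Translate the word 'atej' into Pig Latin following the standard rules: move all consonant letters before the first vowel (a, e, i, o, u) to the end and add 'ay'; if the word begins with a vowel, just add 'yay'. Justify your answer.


'atej' starts with a vowel, so add 'yay': 'atejyay'.

atejyay


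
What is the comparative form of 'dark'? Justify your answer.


Apply comparative formation (add -er): 'dark' -> 'darker'.

darker


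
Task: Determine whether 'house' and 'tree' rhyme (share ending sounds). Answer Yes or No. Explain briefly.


Rime (stressed vowel + following sounds) of 'house': -ouse = /aʊs/
Rime of 'tree': -ee = /iː/
/aʊs/ and /iː/ are different ending sounds, so the words do not rhyme.

No


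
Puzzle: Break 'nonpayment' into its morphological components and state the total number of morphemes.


Step 1: Identify prefix: 'non' (meaning: not)
Step 2: Identify root: 'pay'
Step 3: Identify suffix(es): 'ment'
Decomposition: non- (prefix: not) + pay (root) + -ment (suffix: action/result)
Total morphemes: 3

3 morphemes (non- (prefix: not) + pay (root) + -ment (suffix: action/result))


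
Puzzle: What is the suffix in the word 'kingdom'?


The word 'kingdom' = 'king' (root) + '-dom' (suffix). The suffix is '-dom'.

dom


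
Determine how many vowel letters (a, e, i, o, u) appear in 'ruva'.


Vowels in 'ruva': u, a = 2 vowels.

2


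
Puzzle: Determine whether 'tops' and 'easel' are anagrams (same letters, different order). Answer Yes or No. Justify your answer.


Sorted letters of 'tops': 'opst'
Sorted letters of 'easel': 'aeels'
They do not match.

No


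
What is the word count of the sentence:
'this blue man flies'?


Split into words: this | blue | man | flies = 4 words.

4


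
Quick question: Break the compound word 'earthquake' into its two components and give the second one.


Split 'earthquake' into 'earth' + 'quake'. The second part is 'quake'.

quake


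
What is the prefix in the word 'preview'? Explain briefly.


The word 'preview' = 'pre' (prefix) + 'view' (root). The prefix is 'pre'.

pre


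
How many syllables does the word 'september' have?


Break 'september' into syllables: sep-tem-ber -> sep | tem | ber = 3 syllables

3 syllables


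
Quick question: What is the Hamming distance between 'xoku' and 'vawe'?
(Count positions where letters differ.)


Alignment:
Position 1: 'x' vs 'v' = DIFFER
Position 2: 'o' vs 'a' = DIFFER
Position 3: 'k' vs 'w' = DIFFER
Position 4: 'u' vs 'e' = DIFFER
Total differences: 4

4


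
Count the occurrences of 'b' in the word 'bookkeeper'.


Letter 'b' in 'bookkeeper': found at position(s) 1 = 1 occurrence(s).

1


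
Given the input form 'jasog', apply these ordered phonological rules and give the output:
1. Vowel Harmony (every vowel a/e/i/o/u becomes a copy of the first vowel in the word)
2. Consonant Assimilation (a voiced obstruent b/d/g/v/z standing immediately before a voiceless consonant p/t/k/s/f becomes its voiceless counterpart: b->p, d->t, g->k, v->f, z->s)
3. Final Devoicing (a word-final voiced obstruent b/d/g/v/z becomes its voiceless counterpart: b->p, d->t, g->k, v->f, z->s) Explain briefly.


Starting form: 'jasog'
Rule 1: Vowel Harmony: all vowels become 'a' (matching first vowel). 'jasog' -> 'jasag'
Rule 2: Consonant Assimilation: no voiced obstruent (b/d/g/v/z) stands immediately before a voiceless consonant (p/t/k/s/f). No change.
Rule 3: Final Devoicing: word-final voiced obstruent 'g' becomes voiceless 'k'. 'jasag' -> 'jasak'
Final form: 'jasak'

jasak


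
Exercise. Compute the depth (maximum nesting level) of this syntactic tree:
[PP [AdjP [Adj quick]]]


Count bracket nesting levels:
'[' at pos 0: depth = 1
'[' at pos 4: depth = 2
'[' at pos 10: depth = 3
Maximum depth reached: 3

3


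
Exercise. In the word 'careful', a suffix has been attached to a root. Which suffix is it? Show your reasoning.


The word 'careful' = 'care' (root) + '-ful' (suffix). The suffix is '-ful'.

ful


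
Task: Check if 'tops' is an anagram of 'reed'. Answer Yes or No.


Sorted letters of 'tops': 'opst'
Sorted letters of 'reed': 'deer'
They do not match.

No


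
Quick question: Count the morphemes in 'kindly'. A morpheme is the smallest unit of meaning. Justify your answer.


Decomposition: kind (root) + -ly (suffix) = 2 morpheme(s)

2 morphemes


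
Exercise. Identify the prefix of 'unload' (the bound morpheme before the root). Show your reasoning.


The word 'unload' = 'un' (prefix) + 'load' (root). The prefix is 'un'.

un


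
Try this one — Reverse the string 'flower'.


Reverse 'flower' character by character: 'rewolf'.

rewolf


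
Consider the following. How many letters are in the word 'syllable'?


Spell out 'syllable' and number each letter: s(1), y(2), l(3), l(4), a(5), b(6), l(7), e(8). Total: 8 letters.

8


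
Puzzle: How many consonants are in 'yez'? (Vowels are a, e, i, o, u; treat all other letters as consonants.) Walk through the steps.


Consonants in 'yez': y, z = 2 consonants.

2


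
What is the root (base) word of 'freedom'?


Remove suffix '-dom' from 'freedom' to get root 'free'.

free


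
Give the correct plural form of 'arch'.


Apply rule: Add -es (sibilant/fricative ending). 'arch' becomes 'arches'.

arches


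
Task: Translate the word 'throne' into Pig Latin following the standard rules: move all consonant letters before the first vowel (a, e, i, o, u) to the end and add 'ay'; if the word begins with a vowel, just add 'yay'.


'throne': move consonant cluster 'thr' to end and add 'ay': 'onethray'.

onethray


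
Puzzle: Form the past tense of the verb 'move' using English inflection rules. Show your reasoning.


Apply rule: Add -d (word ends in -e). 'move' becomes 'moved'.

moved


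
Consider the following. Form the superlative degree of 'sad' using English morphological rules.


Apply superlative formation (double final consonant, add -est): 'sad' -> 'saddest'.

saddest


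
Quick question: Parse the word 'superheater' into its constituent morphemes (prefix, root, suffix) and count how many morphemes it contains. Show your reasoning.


Step 1: Identify prefix: 'super' (meaning: above)
Step 2: Identify root: 'heat'
Step 3: Identify suffix(es): 'er'
Decomposition: super- (prefix: above) + heat (root) + -er (suffix: one who)
Total morphemes: 3

3 morphemes (super- (prefix: above) + heat (root) + -er (suffix: one who))


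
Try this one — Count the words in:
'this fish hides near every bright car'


Split into words: this | fish | hides | near | every | bright | car = 7 words.

7


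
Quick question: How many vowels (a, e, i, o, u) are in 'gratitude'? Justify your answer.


Vowels in 'gratitude': a, i, u, e = 4 vowels.

4


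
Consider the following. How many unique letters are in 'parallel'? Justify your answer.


Unique letters in 'parallel': {a, e, l, p, r} = 5 distinct letters.

5


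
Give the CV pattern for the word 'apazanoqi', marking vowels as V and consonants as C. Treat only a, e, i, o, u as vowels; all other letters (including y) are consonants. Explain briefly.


Letter mapping: a = V, p = C, a = V, z = C, a = V, n = C, o = V, q = C, i = V.

VCVCVCVCV


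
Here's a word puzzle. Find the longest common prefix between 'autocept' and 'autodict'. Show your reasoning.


Compare from the start: 4 characters match: 'auto'. Mismatch at position 5: 'c' vs 'd'.

auto


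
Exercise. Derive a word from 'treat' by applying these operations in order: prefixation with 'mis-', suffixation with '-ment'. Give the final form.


Step 1: Add prefix 'mis-' to 'treat' = 'mistreat'
Step 2: Add suffix '-ment' to 'mistreat' = 'mistreatment'

mistreatment


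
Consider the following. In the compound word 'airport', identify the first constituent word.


Split 'airport' into 'air' + 'port'. The first part is 'air'.

air


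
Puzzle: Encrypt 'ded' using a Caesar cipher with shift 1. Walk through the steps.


Shift each letter by 1: d -> e, e -> f, d -> e. Result: 'efe'.

efe


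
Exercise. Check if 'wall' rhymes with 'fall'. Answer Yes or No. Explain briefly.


Rime (stressed vowel + following sounds) of 'wall': -all = /ɔːl/
Rime of 'fall': -all = /ɔːl/
/ɔːl/ and /ɔːl/ are the same ending sound, so the words rhyme.

Yes


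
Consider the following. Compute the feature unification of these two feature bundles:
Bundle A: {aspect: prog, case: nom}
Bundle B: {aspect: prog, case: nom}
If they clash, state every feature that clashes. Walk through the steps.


Compare features:
aspect: A=prog vs B=prog -> unified: prog
case: A=nom vs B=nom -> unified: nom
No clashes found.

Unified: {aspect: prog, case: nom}


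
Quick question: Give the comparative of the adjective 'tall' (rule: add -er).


Apply comparative formation (add -er): 'tall' -> 'taller'.

taller


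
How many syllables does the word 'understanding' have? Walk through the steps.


Break 'understanding' into syllables: un-der-stand-ing -> un | der | stand | ing = 4 syllables

4 syllables


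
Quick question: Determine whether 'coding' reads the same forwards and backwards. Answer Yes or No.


Forward: 'coding'
Reversed: 'gnidoc'
They differ.

No


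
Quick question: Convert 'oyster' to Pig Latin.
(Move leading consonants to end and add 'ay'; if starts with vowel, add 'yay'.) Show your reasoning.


'oyster' starts with a vowel, so add 'yay': 'oysteryay'.

oysteryay


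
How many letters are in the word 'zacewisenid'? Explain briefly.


Spell out 'zacewisenid' and number each letter: z(1), a(2), c(3), e(4), w(5), i(6), s(7), e(8), n(9), i(10), d(11). Total: 11 letters.

11


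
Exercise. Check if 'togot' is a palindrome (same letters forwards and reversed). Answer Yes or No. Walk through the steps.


Forward: 'togot'
Reversed: 'togot'
They are identical.

Yes


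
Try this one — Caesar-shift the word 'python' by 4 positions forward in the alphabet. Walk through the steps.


Shift each letter by 4: p -> t, y -> c, t -> x, h -> l, o -> s, n -> r. Result: 'tcxlsr'.

tcxlsr


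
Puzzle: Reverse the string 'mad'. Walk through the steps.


Reverse 'mad' character by character: 'dam'.

dam


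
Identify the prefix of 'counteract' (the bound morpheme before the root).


The word 'counteract' = 'counter' (prefix) + 'act' (root). The prefix is 'counter'.

counter


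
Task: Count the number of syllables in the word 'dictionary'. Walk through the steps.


Break 'dictionary' into syllables: dic-tion-ar-y -> dic | tion | ar | y = 4 syllables

4 syllables


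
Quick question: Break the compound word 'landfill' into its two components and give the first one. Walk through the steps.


Split 'landfill' into 'land' + 'fill'. The first part is 'land'.

land


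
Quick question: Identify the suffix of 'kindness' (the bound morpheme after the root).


The word 'kindness' = 'kind' (root) + '-ness' (suffix). The suffix is '-ness'.

ness


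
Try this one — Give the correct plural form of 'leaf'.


Apply rule: Change -f to -ves. 'leaf' becomes 'leaves'.

leaves


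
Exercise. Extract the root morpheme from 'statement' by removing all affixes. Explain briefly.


Remove suffix '-ment' from 'statement' to get root 'state'.

state


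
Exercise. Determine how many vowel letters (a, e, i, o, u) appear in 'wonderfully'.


Vowels in 'wonderfully': o, e, u = 3 vowels.

3


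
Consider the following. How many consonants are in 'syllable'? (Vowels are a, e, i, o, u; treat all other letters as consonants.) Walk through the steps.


Consonants in 'syllable': s, y, l, l, b, l = 6 consonants.

6


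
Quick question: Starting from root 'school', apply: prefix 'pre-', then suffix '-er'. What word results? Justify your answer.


Step 1: Add prefix 'pre-' to 'school' = 'preschool'
Step 2: Add suffix '-er' to 'preschool' = 'preschooler'

preschooler


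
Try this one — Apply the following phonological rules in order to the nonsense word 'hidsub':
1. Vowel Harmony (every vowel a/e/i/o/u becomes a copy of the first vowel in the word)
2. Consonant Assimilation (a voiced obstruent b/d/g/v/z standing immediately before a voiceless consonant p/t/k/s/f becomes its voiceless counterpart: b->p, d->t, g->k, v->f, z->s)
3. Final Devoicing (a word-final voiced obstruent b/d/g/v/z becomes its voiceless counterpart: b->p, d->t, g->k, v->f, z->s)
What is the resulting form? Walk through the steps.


Starting form: 'hidsub'
Rule 1: Vowel Harmony: all vowels become 'i' (matching first vowel). 'hidsub' -> 'hidsib'
Rule 2: Consonant Assimilation: voiced obstruent before voiceless consonant becomes voiceless ('ds' -> 'ts'). 'hidsib' -> 'hitsib'
Rule 3: Final Devoicing: word-final voiced obstruent 'b' becomes voiceless 'p'. 'hitsib' -> 'hitsip'
Final form: 'hitsip'

hitsip


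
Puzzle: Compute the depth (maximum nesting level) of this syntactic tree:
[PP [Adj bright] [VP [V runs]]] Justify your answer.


Count bracket nesting levels:
'[' at pos 0: depth = 1
'[' at pos 4: depth = 2
'[' at pos 17: depth = 2
'[' at pos 21: depth = 3
Maximum depth reached: 3

3


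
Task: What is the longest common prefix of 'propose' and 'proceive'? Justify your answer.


Compare from the start: 3 characters match: 'pro'. Mismatch at position 4: 'p' vs 'c'.

pro


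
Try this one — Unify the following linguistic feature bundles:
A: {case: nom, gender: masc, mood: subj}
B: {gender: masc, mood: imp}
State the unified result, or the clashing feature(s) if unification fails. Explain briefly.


Compare features:
case: A=nom vs B=_ -> unified: nom
gender: A=masc vs B=masc -> unified: masc
mood: A=subj vs B=imp -> CLASH
Clash detected on feature 'mood' (subj vs imp); unification fails.

CLASH on 'mood' (subj vs imp)


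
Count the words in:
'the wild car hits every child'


Split into words: the | wild | car | hits | every | child = 6 words.

6


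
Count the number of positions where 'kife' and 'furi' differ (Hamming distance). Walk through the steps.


Alignment:
Position 1: 'k' vs 'f' = DIFFER
Position 2: 'i' vs 'u' = DIFFER
Position 3: 'f' vs 'r' = DIFFER
Position 4: 'e' vs 'i' = DIFFER
Total differences: 4

4


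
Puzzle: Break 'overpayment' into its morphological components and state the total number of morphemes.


Step 1: Identify prefix: 'over' (meaning: excessively)
Step 2: Identify root: 'pay'
Step 3: Identify suffix(es): 'ment'
Decomposition: over- (prefix: excessively) + pay (root) + -ment (suffix: action/result)
Total morphemes: 3

3 morphemes (over- (prefix: excessively) + pay (root) + -ment (suffix: action/result))


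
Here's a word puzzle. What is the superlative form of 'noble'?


Apply superlative formation (ends in e: add -st): 'noble' -> 'noblest'.

noblest


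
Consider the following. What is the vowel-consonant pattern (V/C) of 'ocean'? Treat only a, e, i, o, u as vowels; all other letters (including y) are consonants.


Letter mapping: o = V, c = C, e = V, a = V, n = C.

VCVVC


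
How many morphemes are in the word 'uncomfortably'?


Decomposition: un- (prefix) + comfort (root) + -able (suffix) + -ly (suffix) = 4 morpheme(s)

4 morphemes


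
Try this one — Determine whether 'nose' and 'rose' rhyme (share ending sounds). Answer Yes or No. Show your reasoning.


Rime (stressed vowel + following sounds) of 'nose': -ose = /oʊz/
Rime of 'rose': -ose = /oʊz/
/oʊz/ and /oʊz/ are the same ending sound, so the words rhyme.

Yes


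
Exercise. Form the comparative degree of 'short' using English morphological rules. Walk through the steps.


Apply comparative formation (add -er): 'short' -> 'shorter'.

shorter


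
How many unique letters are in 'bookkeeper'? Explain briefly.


Unique letters in 'bookkeeper': {b, e, k, o, p, r} = 6 distinct letters.

6


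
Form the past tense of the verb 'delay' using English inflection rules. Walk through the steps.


Apply rule: Add -ed. 'delay' becomes 'delayed'.

delayed


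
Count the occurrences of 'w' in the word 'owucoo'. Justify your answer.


Letter 'w' in 'owucoo': found at position(s) 2 = 1 occurrence(s).

1


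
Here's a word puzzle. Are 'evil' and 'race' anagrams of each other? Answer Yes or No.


Sorted letters of 'evil': 'eilv'
Sorted letters of 'race': 'acer'
They do not match.

No


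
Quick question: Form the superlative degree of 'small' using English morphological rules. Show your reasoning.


Apply superlative formation (add -est): 'small' -> 'smallest'.

smallest


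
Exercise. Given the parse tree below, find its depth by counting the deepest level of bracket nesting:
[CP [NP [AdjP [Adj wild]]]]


Count bracket nesting levels:
'[' at pos 0: depth = 1
'[' at pos 4: depth = 2
'[' at pos 8: depth = 3
'[' at pos 14: depth = 4
Maximum depth reached: 4

4


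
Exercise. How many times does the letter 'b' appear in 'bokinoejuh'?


Letter 'b' in 'bokinoejuh': found at position(s) 1 = 1 occurrence(s).

1


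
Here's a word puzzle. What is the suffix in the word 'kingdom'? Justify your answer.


The word 'kingdom' = 'king' (root) + '-dom' (suffix). The suffix is '-dom'.

dom


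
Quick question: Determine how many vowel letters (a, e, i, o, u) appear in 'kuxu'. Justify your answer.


Vowels in 'kuxu': u, u = 2 vowels.

2
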